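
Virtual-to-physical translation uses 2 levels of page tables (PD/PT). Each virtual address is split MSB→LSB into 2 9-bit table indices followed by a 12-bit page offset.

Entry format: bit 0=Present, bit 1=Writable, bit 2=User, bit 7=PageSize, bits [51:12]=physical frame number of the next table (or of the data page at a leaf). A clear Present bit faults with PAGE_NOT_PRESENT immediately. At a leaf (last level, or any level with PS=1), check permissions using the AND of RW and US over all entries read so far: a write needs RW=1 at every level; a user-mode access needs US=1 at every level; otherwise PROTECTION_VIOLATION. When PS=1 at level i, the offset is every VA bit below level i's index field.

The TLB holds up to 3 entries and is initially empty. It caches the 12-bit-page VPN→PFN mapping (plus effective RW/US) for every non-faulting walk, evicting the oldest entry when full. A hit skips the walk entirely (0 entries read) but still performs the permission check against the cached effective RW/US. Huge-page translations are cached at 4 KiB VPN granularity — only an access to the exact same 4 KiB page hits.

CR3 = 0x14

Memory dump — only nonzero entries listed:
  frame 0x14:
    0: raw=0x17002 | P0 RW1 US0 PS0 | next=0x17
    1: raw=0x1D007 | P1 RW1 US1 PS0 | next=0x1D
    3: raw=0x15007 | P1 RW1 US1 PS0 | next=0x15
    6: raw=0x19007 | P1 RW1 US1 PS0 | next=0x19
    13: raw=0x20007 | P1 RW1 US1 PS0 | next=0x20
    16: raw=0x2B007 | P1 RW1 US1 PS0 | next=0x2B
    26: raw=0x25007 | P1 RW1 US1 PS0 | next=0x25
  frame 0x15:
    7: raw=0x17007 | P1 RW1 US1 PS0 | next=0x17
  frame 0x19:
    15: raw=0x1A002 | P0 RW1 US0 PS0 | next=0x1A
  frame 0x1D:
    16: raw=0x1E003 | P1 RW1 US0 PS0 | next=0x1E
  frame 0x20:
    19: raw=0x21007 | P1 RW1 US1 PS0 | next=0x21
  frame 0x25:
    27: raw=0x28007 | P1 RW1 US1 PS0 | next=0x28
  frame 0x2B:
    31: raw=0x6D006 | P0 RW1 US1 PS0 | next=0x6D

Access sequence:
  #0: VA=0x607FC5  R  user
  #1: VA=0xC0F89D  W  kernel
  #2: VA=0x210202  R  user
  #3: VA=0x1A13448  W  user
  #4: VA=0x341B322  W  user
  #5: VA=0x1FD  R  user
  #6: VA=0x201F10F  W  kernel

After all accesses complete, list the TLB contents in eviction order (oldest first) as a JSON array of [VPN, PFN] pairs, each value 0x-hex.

Walk each access:
#0 VA=0x607FC5 (r,user):
  L0: frame=0x14 idx=3 entry=0x15007 [P=1 RW=1 US=1 PS=0]
  L1: frame=0x15 idx=7 entry=0x17007 [P=1 RW=1 US=1 PS=0]
  → PA=0x17FC5  (2 entries read)
#1 VA=0xC0F89D (w,kernel):
  L0: frame=0x14 idx=6 entry=0x19007 [P=1 RW=1 US=1 PS=0]
  L1: frame=0x19 idx=15 entry=0x1A002 [P=0 RW=1 US=0 PS=0]
  ⇒ fault: PAGE_NOT_PRESENT  — 2 lookups
#2 VA=0x210202 (r,user):
  L0: frame=0x14 idx=1 entry=0x1D007 [P=1 RW=1 US=1 PS=0]
  L1: frame=0x1D idx=16 entry=0x1E003 [P=1 RW=1 US=0 PS=0]
  ⇒ fault: PROTECTION_VIOLATION  — 2 lookups
#3 VA=0x1A13448 (w,user):
  L0: frame=0x14 idx=13 entry=0x20007 [P=1 RW=1 US=1 PS=0]
  L1: frame=0x20 idx=19 entry=0x21007 [P=1 RW=1 US=1 PS=0]
  → PA=0x21448  (2 entries read)
#4 VA=0x341B322 (w,user):
  L0: frame=0x14 idx=26 entry=0x25007 [P=1 RW=1 US=1 PS=0]
  L1: frame=0x25 idx=27 entry=0x28007 [P=1 RW=1 US=1 PS=0]
  → PA=0x28322  (2 entries read)
#5 VA=0x1FD (r,user):
  L0: frame=0x14 idx=0 entry=0x17002 [P=0 RW=1 US=0 PS=0]
  ⇒ fault: PAGE_NOT_PRESENT  — 1 lookups
#6 VA=0x201F10F (w,kernel):
  L0: frame=0x14 idx=16 entry=0x2B007 [P=1 RW=1 US=1 PS=0]
  L1: frame=0x2B idx=31 entry=0x6D006 [P=0 RW=1 US=1 PS=0]
  ⇒ fault: PAGE_NOT_PRESENT  — 2 lookups

TLB: [["0x607", "0x17"], ["0x1A13", "0x21"], ["0x341B", "0x28"]]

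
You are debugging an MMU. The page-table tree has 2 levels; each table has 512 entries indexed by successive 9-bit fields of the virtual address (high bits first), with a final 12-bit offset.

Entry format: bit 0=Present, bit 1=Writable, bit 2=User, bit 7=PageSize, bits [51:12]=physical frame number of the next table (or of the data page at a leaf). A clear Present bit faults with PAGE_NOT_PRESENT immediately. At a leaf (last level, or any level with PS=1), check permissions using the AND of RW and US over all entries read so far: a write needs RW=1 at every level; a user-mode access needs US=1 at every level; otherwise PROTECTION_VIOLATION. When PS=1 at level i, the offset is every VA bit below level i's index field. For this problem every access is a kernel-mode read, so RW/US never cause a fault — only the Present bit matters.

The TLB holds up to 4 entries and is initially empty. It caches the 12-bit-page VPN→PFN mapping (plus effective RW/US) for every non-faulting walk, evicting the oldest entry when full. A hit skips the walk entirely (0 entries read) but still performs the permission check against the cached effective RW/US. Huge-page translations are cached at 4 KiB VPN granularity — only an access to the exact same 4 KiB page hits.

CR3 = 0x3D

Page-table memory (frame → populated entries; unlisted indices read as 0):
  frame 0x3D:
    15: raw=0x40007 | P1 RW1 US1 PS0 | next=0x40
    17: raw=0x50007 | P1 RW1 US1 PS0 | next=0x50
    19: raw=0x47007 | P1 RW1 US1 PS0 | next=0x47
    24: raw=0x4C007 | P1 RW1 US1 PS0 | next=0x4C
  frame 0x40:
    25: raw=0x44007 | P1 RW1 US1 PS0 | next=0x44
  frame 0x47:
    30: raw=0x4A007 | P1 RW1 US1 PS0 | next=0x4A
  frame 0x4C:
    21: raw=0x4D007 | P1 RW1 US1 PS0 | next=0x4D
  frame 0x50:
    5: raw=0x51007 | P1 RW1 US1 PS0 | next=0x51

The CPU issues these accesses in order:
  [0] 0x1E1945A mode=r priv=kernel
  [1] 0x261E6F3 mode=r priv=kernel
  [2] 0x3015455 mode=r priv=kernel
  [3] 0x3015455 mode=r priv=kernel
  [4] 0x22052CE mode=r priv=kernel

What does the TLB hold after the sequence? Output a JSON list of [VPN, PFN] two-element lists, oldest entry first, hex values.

Per-access translation:
#0 VA=0x1E1945A (r,kernel):
  L0 @0x3D[15] → 0x40007  P=1,RW=1,US=1,PS=0
  L1 @0x40[25] → 0x44007  P=1,RW=1,US=1,PS=0
  ⇒ phys 0x4445A  [2 reads]
#1 VA=0x261E6F3 (r,kernel):
  L0 @0x3D[19] → 0x47007  P=1,RW=1,US=1,PS=0
  L1 @0x47[30] → 0x4A007  P=1,RW=1,US=1,PS=0
  ⇒ phys 0x4A6F3  [2 reads]
#2 VA=0x3015455 (r,kernel):
  L0 @0x3D[24] → 0x4C007  P=1,RW=1,US=1,PS=0
  L1 @0x4C[21] → 0x4D007  P=1,RW=1,US=1,PS=0
  ⇒ phys 0x4D455  [2 reads]
#3 VA=0x3015455 (r,kernel):
  TLB hit vpn=0x3015 → PA=0x4D455
#4 VA=0x22052CE (r,kernel):
  L0 @0x3D[17] → 0x50007  P=1,RW=1,US=1,PS=0
  L1 @0x50[5] → 0x51007  P=1,RW=1,US=1,PS=0
  ⇒ phys 0x512CE  [2 reads]

TLB: [["0x1E19", "0x44"], ["0x261E", "0x4A"], ["0x3015", "0x4D"], ["0x2205", "0x51"]]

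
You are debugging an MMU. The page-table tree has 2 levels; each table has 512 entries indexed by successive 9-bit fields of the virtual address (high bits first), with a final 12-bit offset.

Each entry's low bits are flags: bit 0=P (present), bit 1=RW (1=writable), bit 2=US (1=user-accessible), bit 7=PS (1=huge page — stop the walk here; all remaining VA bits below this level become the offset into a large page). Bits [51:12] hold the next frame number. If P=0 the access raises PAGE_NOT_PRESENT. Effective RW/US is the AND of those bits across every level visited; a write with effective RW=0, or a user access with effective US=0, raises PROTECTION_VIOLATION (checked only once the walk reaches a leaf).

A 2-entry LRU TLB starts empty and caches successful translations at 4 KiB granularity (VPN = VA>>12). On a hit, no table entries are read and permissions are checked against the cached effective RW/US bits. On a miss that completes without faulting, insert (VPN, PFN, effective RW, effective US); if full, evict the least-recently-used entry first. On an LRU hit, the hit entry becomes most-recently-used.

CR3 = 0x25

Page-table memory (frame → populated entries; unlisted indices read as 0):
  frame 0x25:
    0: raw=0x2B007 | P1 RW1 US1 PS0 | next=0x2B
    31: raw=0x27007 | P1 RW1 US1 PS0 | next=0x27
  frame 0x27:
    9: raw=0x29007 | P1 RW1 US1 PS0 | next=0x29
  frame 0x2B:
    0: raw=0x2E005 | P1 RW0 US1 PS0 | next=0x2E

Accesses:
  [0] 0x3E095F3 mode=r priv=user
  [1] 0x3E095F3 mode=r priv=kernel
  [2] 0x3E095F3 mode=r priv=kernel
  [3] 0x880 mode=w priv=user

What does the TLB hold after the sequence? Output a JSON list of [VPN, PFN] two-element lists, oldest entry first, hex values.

Walk each access:
#0 VA=0x3E095F3 (r,user):
  [0] read 0x25 idx=31: raw=0x27007 flags P=1 W=1 U=1 S=0
  [1] read 0x27 idx=9: raw=0x29007 flags P=1 W=1 U=1 S=0
  ⇒ phys 0x295F3  [2 reads]
#1 VA=0x3E095F3 (r,kernel):
  TLB hit vpn=0x3E09 → PA=0x295F3
#2 VA=0x3E095F3 (r,kernel):
  TLB hit vpn=0x3E09 → PA=0x295F3
#3 VA=0x880 (w,user):
  [0] read 0x25 idx=0: raw=0x2B007 flags P=1 W=1 U=1 S=0
  [1] read 0x2B idx=0: raw=0x2E005 flags P=1 W=0 U=1 S=0
  ✗ PROTECTION_VIOLATION  [2 reads]

TLB: [["0x3E09", "0x29"]]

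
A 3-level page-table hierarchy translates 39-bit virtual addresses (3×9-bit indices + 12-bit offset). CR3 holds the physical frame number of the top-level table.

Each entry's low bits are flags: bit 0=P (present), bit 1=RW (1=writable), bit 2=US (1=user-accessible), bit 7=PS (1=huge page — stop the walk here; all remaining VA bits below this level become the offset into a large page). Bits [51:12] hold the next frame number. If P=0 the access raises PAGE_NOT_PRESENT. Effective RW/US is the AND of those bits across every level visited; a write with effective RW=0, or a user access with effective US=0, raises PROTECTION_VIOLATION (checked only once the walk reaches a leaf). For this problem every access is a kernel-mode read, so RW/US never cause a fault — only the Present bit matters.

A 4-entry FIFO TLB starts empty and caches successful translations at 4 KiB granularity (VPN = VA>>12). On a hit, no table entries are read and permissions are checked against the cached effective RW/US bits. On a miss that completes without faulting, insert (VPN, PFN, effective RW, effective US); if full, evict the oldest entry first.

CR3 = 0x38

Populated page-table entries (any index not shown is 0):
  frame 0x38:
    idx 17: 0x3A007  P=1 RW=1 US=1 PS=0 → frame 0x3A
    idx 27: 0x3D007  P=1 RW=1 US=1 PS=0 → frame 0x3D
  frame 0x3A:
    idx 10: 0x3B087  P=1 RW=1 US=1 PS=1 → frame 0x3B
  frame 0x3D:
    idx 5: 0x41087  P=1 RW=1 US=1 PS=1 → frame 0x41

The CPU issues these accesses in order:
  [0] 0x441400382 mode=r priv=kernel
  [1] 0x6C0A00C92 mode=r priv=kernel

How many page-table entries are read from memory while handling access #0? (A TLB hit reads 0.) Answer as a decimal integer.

Trace:
#0 VA=0x441400382 (r,kernel):
  L0: frame=0x38 idx=17 entry=0x3A007 [P=1 RW=1 US=1 PS=0]
  L1: frame=0x3A idx=10 entry=0x3B087 [P=1 RW=1 US=1 PS=1]
  ✓ 0x3B382 (huge @L1)  — 2 lookups
#1 VA=0x6C0A00C92 (r,kernel):
  L0: frame=0x38 idx=27 entry=0x3D007 [P=1 RW=1 US=1 PS=0]
  L1: frame=0x3D idx=5 entry=0x41087 [P=1 RW=1 US=1 PS=1]
  ✓ 0x41C92 (huge @L1)  — 2 lookups

Entries read for #0: 2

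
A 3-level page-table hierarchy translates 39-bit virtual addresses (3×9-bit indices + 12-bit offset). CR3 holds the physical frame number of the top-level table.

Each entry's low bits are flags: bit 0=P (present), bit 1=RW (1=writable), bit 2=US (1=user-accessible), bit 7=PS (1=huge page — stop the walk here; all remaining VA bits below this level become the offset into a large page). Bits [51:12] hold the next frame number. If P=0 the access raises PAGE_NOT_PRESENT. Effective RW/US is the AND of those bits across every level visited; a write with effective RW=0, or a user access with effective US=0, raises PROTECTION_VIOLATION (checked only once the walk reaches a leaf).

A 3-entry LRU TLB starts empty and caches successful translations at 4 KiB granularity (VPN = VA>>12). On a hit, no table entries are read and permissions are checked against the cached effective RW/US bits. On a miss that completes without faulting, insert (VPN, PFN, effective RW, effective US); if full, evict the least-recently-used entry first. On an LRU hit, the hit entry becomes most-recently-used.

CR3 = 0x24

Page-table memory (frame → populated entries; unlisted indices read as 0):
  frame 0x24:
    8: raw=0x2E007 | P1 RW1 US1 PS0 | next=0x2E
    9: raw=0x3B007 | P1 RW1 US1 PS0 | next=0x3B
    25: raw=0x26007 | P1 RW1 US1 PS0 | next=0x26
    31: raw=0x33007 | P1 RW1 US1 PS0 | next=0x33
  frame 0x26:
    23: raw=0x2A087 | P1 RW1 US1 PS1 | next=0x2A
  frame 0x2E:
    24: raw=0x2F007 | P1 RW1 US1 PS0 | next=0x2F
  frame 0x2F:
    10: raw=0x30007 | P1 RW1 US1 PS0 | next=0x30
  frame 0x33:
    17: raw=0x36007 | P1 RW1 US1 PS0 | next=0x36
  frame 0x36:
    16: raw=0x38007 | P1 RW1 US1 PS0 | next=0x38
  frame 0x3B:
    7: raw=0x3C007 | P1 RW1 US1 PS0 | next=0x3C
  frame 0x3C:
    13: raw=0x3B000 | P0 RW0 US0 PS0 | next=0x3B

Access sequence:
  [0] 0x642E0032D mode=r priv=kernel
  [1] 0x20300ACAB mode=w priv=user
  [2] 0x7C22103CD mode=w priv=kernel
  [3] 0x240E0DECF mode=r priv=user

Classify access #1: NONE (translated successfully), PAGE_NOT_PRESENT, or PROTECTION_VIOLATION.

Per-access translation:
#0 VA=0x642E0032D (r,kernel):
  [0] read 0x24 idx=25: raw=0x26007 flags P=1 W=1 U=1 S=0
  [1] read 0x26 idx=23: raw=0x2A087 flags P=1 W=1 U=1 S=1
  ⇒ phys 0x2A32D (huge @L1)  [2 reads]
#1 VA=0x20300ACAB (w,user):
  [0] read 0x24 idx=8: raw=0x2E007 flags P=1 W=1 U=1 S=0
  [1] read 0x2E idx=24: raw=0x2F007 flags P=1 W=1 U=1 S=0
  [2] read 0x2F idx=10: raw=0x30007 flags P=1 W=1 U=1 S=0
  ⇒ phys 0x30CAB  [3 reads]
#2 VA=0x7C22103CD (w,kernel):
  [0] read 0x24 idx=31: raw=0x33007 flags P=1 W=1 U=1 S=0
  [1] read 0x33 idx=17: raw=0x36007 flags P=1 W=1 U=1 S=0
  [2] read 0x36 idx=16: raw=0x38007 flags P=1 W=1 U=1 S=0
  ⇒ phys 0x383CD  [3 reads]
#3 VA=0x240E0DECF (r,user):
  [0] read 0x24 idx=9: raw=0x3B007 flags P=1 W=1 U=1 S=0
  [1] read 0x3B idx=7: raw=0x3C007 flags P=1 W=1 U=1 S=0
  [2] read 0x3C idx=13: raw=0x3B000 flags P=0 W=0 U=0 S=0
  ✗ PAGE_NOT_PRESENT  [3 reads]

Access #1 fault: NONE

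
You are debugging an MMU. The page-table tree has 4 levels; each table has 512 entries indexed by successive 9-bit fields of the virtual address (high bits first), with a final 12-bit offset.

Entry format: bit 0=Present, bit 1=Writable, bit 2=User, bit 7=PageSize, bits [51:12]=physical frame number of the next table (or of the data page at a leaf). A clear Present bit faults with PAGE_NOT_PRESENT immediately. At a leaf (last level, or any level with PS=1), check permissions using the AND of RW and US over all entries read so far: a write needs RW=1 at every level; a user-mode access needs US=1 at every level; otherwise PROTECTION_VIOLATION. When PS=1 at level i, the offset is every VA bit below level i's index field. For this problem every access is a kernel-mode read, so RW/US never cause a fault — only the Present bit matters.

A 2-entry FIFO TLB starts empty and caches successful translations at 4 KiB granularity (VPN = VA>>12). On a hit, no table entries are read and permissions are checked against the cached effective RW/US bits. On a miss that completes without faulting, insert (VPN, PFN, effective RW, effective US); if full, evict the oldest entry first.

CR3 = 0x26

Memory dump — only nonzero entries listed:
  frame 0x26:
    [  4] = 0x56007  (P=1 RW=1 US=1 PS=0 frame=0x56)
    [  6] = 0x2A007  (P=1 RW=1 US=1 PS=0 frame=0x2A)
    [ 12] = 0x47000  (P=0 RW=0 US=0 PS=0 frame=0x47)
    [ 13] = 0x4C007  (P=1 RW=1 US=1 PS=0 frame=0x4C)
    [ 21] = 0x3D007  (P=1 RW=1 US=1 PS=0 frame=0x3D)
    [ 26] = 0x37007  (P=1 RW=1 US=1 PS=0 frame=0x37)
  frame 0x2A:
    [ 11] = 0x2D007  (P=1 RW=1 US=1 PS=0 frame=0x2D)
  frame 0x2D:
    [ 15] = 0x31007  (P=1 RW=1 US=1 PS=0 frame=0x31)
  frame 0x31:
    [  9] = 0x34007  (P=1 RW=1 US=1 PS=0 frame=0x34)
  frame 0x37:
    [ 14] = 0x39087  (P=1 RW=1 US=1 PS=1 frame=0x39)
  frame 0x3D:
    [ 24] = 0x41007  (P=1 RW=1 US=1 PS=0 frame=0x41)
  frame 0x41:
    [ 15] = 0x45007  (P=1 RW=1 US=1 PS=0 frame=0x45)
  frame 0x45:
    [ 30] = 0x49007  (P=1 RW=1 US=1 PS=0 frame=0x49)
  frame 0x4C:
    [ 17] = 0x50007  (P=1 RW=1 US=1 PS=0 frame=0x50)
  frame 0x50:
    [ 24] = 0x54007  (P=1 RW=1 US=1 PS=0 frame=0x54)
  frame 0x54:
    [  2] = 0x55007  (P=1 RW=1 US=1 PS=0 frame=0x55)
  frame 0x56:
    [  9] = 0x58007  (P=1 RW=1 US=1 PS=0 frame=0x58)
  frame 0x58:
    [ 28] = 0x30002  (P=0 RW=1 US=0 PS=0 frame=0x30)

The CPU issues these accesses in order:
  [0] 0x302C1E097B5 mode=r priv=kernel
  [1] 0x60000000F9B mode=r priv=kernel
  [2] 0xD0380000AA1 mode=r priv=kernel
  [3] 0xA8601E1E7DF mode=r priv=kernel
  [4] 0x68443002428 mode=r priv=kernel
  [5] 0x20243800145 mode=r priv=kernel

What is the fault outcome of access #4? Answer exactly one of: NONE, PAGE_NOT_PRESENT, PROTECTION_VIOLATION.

Per-access translation:
#0 VA=0x302C1E097B5 (r,kernel):
  L0: frame=0x26 idx=6 entry=0x2A007 [P=1 RW=1 US=1 PS=0]
  L1: frame=0x2A idx=11 entry=0x2D007 [P=1 RW=1 US=1 PS=0]
  L2: frame=0x2D idx=15 entry=0x31007 [P=1 RW=1 US=1 PS=0]
  L3: frame=0x31 idx=9 entry=0x34007 [P=1 RW=1 US=1 PS=0]
  ✓ 0x347B5  — 4 lookups
#1 VA=0x60000000F9B (r,kernel):
  L0: frame=0x26 idx=12 entry=0x47000 [P=0 RW=0 US=0 PS=0]
  ✗ PAGE_NOT_PRESENT  [1 reads]
#2 VA=0xD0380000AA1 (r,kernel):
  L0: frame=0x26 idx=26 entry=0x37007 [P=1 RW=1 US=1 PS=0]
  L1: frame=0x37 idx=14 entry=0x39087 [P=1 RW=1 US=1 PS=1]
  ✓ 0x39AA1 (huge @L1)  — 2 lookups
#3 VA=0xA8601E1E7DF (r,kernel):
  L0: frame=0x26 idx=21 entry=0x3D007 [P=1 RW=1 US=1 PS=0]
  L1: frame=0x3D idx=24 entry=0x41007 [P=1 RW=1 US=1 PS=0]
  L2: frame=0x41 idx=15 entry=0x45007 [P=1 RW=1 US=1 PS=0]
  L3: frame=0x45 idx=30 entry=0x49007 [P=1 RW=1 US=1 PS=0]
  ✓ 0x497DF  — 4 lookups
#4 VA=0x68443002428 (r,kernel):
  L0: frame=0x26 idx=13 entry=0x4C007 [P=1 RW=1 US=1 PS=0]
  L1: frame=0x4C idx=17 entry=0x50007 [P=1 RW=1 US=1 PS=0]
  L2: frame=0x50 idx=24 entry=0x54007 [P=1 RW=1 US=1 PS=0]
  L3: frame=0x54 idx=2 entry=0x55007 [P=1 RW=1 US=1 PS=0]
  ✓ 0x55428  — 4 lookups
#5 VA=0x20243800145 (r,kernel):
  L0: frame=0x26 idx=4 entry=0x56007 [P=1 RW=1 US=1 PS=0]
  L1: frame=0x56 idx=9 entry=0x58007 [P=1 RW=1 US=1 PS=0]
  L2: frame=0x58 idx=28 entry=0x30002 [P=0 RW=1 US=0 PS=0]
  ✗ PAGE_NOT_PRESENT  [3 reads]

Access #4 fault: NONE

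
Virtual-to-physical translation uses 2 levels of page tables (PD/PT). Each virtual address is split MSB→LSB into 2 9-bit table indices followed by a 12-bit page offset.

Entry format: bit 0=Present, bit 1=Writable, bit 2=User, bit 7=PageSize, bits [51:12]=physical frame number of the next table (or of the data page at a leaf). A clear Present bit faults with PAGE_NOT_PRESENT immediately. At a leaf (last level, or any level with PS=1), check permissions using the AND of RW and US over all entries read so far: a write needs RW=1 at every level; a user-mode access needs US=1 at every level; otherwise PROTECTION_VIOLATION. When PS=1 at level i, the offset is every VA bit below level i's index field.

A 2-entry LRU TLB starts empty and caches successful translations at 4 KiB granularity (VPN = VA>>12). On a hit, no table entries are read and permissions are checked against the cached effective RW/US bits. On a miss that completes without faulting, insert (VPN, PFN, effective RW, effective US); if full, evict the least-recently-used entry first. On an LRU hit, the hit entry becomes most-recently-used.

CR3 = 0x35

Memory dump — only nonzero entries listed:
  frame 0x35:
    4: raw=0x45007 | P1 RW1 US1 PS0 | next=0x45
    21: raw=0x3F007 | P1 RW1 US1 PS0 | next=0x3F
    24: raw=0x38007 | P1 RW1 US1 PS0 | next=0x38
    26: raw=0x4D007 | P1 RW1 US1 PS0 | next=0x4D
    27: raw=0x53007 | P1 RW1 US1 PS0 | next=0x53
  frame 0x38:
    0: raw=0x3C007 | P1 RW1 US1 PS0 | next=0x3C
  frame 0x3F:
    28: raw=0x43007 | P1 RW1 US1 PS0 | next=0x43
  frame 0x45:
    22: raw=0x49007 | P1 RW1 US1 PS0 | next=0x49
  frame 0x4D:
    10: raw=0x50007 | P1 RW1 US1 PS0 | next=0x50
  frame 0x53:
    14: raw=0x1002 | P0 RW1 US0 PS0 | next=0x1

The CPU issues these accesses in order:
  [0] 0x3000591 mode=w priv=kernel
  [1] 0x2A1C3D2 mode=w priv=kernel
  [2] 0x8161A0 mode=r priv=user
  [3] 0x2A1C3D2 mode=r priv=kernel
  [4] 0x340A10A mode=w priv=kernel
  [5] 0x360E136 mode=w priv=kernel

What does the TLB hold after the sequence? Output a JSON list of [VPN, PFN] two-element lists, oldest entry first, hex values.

Walk each access:
#0 VA=0x3000591 (w,kernel):
  lvl0: tbl 0x35, slot 24 ⇒ 0x38007 (P1/RW1/US1/PS0)
  lvl1: tbl 0x38, slot 0 ⇒ 0x3C007 (P1/RW1/US1/PS0)
  ⇒ phys 0x3C591  [2 reads]
#1 VA=0x2A1C3D2 (w,kernel):
  lvl0: tbl 0x35, slot 21 ⇒ 0x3F007 (P1/RW1/US1/PS0)
  lvl1: tbl 0x3F, slot 28 ⇒ 0x43007 (P1/RW1/US1/PS0)
  ⇒ phys 0x433D2  [2 reads]
#2 VA=0x8161A0 (r,user):
  lvl0: tbl 0x35, slot 4 ⇒ 0x45007 (P1/RW1/US1/PS0)
  lvl1: tbl 0x45, slot 22 ⇒ 0x49007 (P1/RW1/US1/PS0)
  ⇒ phys 0x491A0  [2 reads]
#3 VA=0x2A1C3D2 (r,kernel):
  TLB hit vpn=0x2A1C → PA=0x433D2
#4 VA=0x340A10A (w,kernel):
  lvl0: tbl 0x35, slot 26 ⇒ 0x4D007 (P1/RW1/US1/PS0)
  lvl1: tbl 0x4D, slot 10 ⇒ 0x50007 (P1/RW1/US1/PS0)
  ⇒ phys 0x5010A  [2 reads]
#5 VA=0x360E136 (w,kernel):
  lvl0: tbl 0x35, slot 27 ⇒ 0x53007 (P1/RW1/US1/PS0)
  lvl1: tbl 0x53, slot 14 ⇒ 0x1002 (P0/RW1/US0/PS0)
  → PAGE_NOT_PRESENT  (2 entries read)

TLB: [["0x2A1C", "0x43"], ["0x340A", "0x50"]]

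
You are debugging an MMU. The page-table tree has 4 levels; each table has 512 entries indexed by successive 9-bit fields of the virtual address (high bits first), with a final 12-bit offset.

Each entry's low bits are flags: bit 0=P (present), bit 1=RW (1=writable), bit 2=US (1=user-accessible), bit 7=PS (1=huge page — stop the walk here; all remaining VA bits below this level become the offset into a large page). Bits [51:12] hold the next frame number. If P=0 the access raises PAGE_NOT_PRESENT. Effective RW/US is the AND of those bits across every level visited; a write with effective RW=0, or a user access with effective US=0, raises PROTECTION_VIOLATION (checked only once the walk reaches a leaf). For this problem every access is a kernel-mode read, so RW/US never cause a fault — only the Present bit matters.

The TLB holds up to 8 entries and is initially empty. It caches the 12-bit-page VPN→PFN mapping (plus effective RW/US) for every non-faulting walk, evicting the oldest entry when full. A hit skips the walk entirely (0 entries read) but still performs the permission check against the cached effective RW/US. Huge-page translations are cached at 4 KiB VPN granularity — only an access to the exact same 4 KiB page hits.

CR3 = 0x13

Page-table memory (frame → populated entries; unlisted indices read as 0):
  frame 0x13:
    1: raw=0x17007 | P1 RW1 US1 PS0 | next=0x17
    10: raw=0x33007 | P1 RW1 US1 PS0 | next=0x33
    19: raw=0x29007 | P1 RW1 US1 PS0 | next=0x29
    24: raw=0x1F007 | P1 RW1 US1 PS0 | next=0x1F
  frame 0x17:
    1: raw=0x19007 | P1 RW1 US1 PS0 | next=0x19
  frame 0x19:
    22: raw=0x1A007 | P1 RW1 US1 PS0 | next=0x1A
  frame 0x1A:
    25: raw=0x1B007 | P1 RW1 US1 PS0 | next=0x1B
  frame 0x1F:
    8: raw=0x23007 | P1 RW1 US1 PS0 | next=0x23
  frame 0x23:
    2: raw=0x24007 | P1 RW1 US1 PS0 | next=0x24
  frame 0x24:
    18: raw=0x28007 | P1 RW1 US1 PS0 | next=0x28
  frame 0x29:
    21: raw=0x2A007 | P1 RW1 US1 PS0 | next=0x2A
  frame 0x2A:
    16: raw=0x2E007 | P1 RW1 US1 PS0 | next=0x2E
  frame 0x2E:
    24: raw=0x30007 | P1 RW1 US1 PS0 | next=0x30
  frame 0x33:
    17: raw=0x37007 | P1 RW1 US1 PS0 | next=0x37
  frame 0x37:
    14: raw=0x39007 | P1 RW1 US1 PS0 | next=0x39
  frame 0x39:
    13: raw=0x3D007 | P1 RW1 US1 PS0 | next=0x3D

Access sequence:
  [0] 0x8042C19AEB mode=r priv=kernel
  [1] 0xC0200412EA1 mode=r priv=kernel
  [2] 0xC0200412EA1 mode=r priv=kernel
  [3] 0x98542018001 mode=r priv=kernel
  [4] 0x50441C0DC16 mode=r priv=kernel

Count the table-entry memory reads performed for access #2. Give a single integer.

Walk each access:
#0 VA=0x8042C19AEB (r,kernel):
  lvl0: tbl 0x13, slot 1 ⇒ 0x17007 (P1/RW1/US1/PS0)
  lvl1: tbl 0x17, slot 1 ⇒ 0x19007 (P1/RW1/US1/PS0)
  lvl2: tbl 0x19, slot 22 ⇒ 0x1A007 (P1/RW1/US1/PS0)
  lvl3: tbl 0x1A, slot 25 ⇒ 0x1B007 (P1/RW1/US1/PS0)
  ⇒ phys 0x1BAEB  [4 reads]
#1 VA=0xC0200412EA1 (r,kernel):
  lvl0: tbl 0x13, slot 24 ⇒ 0x1F007 (P1/RW1/US1/PS0)
  lvl1: tbl 0x1F, slot 8 ⇒ 0x23007 (P1/RW1/US1/PS0)
  lvl2: tbl 0x23, slot 2 ⇒ 0x24007 (P1/RW1/US1/PS0)
  lvl3: tbl 0x24, slot 18 ⇒ 0x28007 (P1/RW1/US1/PS0)
  ⇒ phys 0x28EA1  [4 reads]
#2 VA=0xC0200412EA1 (r,kernel):
  TLB hit vpn=0xC0200412 → PA=0x28EA1
#3 VA=0x98542018001 (r,kernel):
  lvl0: tbl 0x13, slot 19 ⇒ 0x29007 (P1/RW1/US1/PS0)
  lvl1: tbl 0x29, slot 21 ⇒ 0x2A007 (P1/RW1/US1/PS0)
  lvl2: tbl 0x2A, slot 16 ⇒ 0x2E007 (P1/RW1/US1/PS0)
  lvl3: tbl 0x2E, slot 24 ⇒ 0x30007 (P1/RW1/US1/PS0)
  ⇒ phys 0x30001  [4 reads]
#4 VA=0x50441C0DC16 (r,kernel):
  lvl0: tbl 0x13, slot 10 ⇒ 0x33007 (P1/RW1/US1/PS0)
  lvl1: tbl 0x33, slot 17 ⇒ 0x37007 (P1/RW1/US1/PS0)
  lvl2: tbl 0x37, slot 14 ⇒ 0x39007 (P1/RW1/US1/PS0)
  lvl3: tbl 0x39, slot 13 ⇒ 0x3D007 (P1/RW1/US1/PS0)
  ⇒ phys 0x3DC16  [4 reads]

Entries read for #2: 0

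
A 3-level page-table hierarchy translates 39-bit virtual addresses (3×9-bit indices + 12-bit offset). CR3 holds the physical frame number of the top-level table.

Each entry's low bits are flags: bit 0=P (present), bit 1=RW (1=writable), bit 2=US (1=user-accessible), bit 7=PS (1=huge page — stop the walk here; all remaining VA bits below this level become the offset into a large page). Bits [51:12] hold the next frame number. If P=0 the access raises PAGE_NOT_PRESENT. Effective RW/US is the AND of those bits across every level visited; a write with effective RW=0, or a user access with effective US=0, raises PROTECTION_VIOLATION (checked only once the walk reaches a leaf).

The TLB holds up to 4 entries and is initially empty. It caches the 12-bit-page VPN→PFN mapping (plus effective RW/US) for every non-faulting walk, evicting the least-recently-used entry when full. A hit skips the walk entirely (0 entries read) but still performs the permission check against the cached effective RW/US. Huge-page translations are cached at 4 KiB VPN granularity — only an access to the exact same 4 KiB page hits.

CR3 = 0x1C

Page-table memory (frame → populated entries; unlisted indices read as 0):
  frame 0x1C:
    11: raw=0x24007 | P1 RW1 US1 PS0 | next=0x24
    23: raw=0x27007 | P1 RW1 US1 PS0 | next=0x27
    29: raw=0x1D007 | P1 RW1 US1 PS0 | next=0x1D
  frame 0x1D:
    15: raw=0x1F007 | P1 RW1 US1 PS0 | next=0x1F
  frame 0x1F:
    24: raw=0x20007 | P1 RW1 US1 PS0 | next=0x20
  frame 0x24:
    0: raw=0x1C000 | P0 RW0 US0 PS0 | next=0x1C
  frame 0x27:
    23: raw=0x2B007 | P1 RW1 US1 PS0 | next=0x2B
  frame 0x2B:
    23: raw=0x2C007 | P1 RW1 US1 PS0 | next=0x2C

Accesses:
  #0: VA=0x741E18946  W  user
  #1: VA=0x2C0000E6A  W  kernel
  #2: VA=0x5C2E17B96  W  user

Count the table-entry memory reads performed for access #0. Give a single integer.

Walk each access:
#0 VA=0x741E18946 (w,user):
  lvl0: tbl 0x1C, slot 29 ⇒ 0x1D007 (P1/RW1/US1/PS0)
  lvl1: tbl 0x1D, slot 15 ⇒ 0x1F007 (P1/RW1/US1/PS0)
  lvl2: tbl 0x1F, slot 24 ⇒ 0x20007 (P1/RW1/US1/PS0)
  → PA=0x20946  (3 entries read)
#1 VA=0x2C0000E6A (w,kernel):
  lvl0: tbl 0x1C, slot 11 ⇒ 0x24007 (P1/RW1/US1/PS0)
  lvl1: tbl 0x24, slot 0 ⇒ 0x1C000 (P0/RW0/US0/PS0)
  → PAGE_NOT_PRESENT  (2 entries read)
#2 VA=0x5C2E17B96 (w,user):
  lvl0: tbl 0x1C, slot 23 ⇒ 0x27007 (P1/RW1/US1/PS0)
  lvl1: tbl 0x27, slot 23 ⇒ 0x2B007 (P1/RW1/US1/PS0)
  lvl2: tbl 0x2B, slot 23 ⇒ 0x2C007 (P1/RW1/US1/PS0)
  → PA=0x2CB96  (3 entries read)

Entries read for #0: 3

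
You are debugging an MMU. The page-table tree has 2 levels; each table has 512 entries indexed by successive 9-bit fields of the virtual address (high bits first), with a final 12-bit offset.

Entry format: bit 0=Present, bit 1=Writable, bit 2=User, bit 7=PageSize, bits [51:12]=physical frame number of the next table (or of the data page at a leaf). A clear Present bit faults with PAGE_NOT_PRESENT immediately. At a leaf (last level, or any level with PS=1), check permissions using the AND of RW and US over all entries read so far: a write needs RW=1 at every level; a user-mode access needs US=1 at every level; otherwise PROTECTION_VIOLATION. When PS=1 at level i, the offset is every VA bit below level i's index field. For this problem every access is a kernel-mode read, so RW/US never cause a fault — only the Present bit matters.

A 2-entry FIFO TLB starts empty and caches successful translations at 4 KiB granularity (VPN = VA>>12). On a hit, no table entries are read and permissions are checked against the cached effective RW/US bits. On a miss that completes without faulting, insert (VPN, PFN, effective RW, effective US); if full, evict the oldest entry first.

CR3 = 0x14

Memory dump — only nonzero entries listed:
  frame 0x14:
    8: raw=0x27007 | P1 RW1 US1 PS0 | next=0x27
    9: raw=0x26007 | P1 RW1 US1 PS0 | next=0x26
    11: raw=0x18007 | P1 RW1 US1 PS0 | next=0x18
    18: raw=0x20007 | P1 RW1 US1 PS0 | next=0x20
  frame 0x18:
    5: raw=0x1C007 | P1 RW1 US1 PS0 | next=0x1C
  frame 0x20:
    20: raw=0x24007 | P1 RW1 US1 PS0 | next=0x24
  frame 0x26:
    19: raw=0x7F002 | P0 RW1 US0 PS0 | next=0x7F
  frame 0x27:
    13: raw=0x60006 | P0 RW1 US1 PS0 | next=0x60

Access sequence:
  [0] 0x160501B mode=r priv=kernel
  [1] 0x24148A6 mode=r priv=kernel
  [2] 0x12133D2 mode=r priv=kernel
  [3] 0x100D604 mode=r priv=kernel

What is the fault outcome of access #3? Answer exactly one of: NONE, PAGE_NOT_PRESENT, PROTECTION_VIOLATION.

Per-access translation:
#0 VA=0x160501B (r,kernel):
  L0: frame=0x14 idx=11 entry=0x18007 [P=1 RW=1 US=1 PS=0]
  L1: frame=0x18 idx=5 entry=0x1C007 [P=1 RW=1 US=1 PS=0]
  → PA=0x1C01B  (2 entries read)
#1 VA=0x24148A6 (r,kernel):
  L0: frame=0x14 idx=18 entry=0x20007 [P=1 RW=1 US=1 PS=0]
  L1: frame=0x20 idx=20 entry=0x24007 [P=1 RW=1 US=1 PS=0]
  → PA=0x248A6  (2 entries read)
#2 VA=0x12133D2 (r,kernel):
  L0: frame=0x14 idx=9 entry=0x26007 [P=1 RW=1 US=1 PS=0]
  L1: frame=0x26 idx=19 entry=0x7F002 [P=0 RW=1 US=0 PS=0]
  ⇒ fault: PAGE_NOT_PRESENT  — 2 lookups
#3 VA=0x100D604 (r,kernel):
  L0: frame=0x14 idx=8 entry=0x27007 [P=1 RW=1 US=1 PS=0]
  L1: frame=0x27 idx=13 entry=0x60006 [P=0 RW=1 US=1 PS=0]
  ⇒ fault: PAGE_NOT_PRESENT  — 2 lookups

Access #3 fault: PAGE_NOT_PRESENT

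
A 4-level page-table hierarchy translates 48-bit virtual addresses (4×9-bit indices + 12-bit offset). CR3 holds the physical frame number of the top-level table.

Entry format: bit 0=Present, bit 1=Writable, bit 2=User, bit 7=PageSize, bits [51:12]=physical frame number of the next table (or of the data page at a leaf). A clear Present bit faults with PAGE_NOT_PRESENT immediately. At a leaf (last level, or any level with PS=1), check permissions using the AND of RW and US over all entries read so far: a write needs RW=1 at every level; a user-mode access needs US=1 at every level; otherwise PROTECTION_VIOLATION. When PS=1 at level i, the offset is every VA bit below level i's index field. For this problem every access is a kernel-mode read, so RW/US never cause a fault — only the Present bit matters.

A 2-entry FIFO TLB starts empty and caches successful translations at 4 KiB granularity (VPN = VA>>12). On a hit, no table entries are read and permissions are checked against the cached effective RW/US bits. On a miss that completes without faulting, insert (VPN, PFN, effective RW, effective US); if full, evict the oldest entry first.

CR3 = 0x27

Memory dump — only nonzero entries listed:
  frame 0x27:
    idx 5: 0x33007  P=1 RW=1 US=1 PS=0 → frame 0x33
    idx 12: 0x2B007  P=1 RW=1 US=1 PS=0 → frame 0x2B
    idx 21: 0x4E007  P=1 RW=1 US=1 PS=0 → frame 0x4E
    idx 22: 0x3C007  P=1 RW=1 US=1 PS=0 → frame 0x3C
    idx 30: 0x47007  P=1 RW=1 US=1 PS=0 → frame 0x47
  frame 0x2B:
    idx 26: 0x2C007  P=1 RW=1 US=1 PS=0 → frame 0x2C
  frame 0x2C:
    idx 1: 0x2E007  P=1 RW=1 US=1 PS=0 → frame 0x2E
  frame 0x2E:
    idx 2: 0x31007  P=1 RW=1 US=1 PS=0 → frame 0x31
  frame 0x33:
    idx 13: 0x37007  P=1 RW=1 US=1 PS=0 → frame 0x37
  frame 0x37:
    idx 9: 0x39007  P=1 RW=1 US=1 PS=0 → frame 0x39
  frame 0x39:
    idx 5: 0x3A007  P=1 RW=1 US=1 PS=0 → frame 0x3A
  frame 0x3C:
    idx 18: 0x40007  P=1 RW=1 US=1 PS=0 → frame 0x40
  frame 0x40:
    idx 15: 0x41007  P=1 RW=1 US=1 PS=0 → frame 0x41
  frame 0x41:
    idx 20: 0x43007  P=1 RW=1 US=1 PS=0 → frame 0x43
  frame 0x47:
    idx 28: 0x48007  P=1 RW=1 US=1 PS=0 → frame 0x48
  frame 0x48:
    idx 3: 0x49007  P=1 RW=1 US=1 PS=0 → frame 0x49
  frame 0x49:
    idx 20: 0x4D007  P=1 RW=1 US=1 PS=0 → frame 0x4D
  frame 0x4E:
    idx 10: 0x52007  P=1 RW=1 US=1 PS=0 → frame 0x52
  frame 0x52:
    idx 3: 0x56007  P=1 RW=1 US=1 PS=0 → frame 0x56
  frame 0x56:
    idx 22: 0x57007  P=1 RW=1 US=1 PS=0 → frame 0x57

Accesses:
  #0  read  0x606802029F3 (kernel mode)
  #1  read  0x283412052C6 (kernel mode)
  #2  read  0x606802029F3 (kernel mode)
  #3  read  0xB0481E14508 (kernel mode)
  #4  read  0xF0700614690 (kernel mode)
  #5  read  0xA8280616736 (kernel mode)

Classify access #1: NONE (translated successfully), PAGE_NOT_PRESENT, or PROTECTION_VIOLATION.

Walk each access:
#0 VA=0x606802029F3 (r,kernel):
  L0 @0x27[12] → 0x2B007  P=1,RW=1,US=1,PS=0
  L1 @0x2B[26] → 0x2C007  P=1,RW=1,US=1,PS=0
  L2 @0x2C[1] → 0x2E007  P=1,RW=1,US=1,PS=0
  L3 @0x2E[2] → 0x31007  P=1,RW=1,US=1,PS=0
  → PA=0x319F3  (4 entries read)
#1 VA=0x283412052C6 (r,kernel):
  L0 @0x27[5] → 0x33007  P=1,RW=1,US=1,PS=0
  L1 @0x33[13] → 0x37007  P=1,RW=1,US=1,PS=0
  L2 @0x37[9] → 0x39007  P=1,RW=1,US=1,PS=0
  L3 @0x39[5] → 0x3A007  P=1,RW=1,US=1,PS=0
  → PA=0x3A2C6  (4 entries read)
#2 VA=0x606802029F3 (r,kernel):
  TLB hit vpn=0x60680202 → PA=0x319F3
#3 VA=0xB0481E14508 (r,kernel):
  L0 @0x27[22] → 0x3C007  P=1,RW=1,US=1,PS=0
  L1 @0x3C[18] → 0x40007  P=1,RW=1,US=1,PS=0
  L2 @0x40[15] → 0x41007  P=1,RW=1,US=1,PS=0
  L3 @0x41[20] → 0x43007  P=1,RW=1,US=1,PS=0
  → PA=0x43508  (4 entries read)
#4 VA=0xF0700614690 (r,kernel):
  L0 @0x27[30] → 0x47007  P=1,RW=1,US=1,PS=0
  L1 @0x47[28] → 0x48007  P=1,RW=1,US=1,PS=0
  L2 @0x48[3] → 0x49007  P=1,RW=1,US=1,PS=0
  L3 @0x49[20] → 0x4D007  P=1,RW=1,US=1,PS=0
  → PA=0x4D690  (4 entries read)
#5 VA=0xA8280616736 (r,kernel):
  L0 @0x27[21] → 0x4E007  P=1,RW=1,US=1,PS=0
  L1 @0x4E[10] → 0x52007  P=1,RW=1,US=1,PS=0
  L2 @0x52[3] → 0x56007  P=1,RW=1,US=1,PS=0
  L3 @0x56[22] → 0x57007  P=1,RW=1,US=1,PS=0
  → PA=0x57736  (4 entries read)

Access #1 fault: NONE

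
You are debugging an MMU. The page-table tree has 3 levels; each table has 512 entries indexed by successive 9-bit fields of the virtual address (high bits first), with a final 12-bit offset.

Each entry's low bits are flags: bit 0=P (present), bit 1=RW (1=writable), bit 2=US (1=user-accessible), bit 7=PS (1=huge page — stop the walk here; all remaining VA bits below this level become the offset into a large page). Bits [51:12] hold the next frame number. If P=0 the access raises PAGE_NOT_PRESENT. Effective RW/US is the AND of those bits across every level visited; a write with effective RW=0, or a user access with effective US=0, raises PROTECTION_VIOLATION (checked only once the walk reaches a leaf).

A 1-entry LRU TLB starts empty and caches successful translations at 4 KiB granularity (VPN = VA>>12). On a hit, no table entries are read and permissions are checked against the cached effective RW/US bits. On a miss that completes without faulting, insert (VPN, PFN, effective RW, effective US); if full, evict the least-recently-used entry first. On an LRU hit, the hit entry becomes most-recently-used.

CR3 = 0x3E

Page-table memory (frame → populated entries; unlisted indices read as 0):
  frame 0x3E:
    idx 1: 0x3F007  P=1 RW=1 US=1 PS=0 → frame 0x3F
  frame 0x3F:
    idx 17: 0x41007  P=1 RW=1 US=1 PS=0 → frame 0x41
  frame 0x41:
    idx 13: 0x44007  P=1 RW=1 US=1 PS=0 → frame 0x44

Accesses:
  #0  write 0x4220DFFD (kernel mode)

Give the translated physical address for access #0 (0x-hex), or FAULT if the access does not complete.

Per-access translation:
#0 VA=0x4220DFFD (w,kernel):
  L0: frame=0x3E idx=1 entry=0x3F007 [P=1 RW=1 US=1 PS=0]
  L1: frame=0x3F idx=17 entry=0x41007 [P=1 RW=1 US=1 PS=0]
  L2: frame=0x41 idx=13 entry=0x44007 [P=1 RW=1 US=1 PS=0]
  ✓ 0x44FFD  — 3 lookups

Access #0 PA: 0x44FFD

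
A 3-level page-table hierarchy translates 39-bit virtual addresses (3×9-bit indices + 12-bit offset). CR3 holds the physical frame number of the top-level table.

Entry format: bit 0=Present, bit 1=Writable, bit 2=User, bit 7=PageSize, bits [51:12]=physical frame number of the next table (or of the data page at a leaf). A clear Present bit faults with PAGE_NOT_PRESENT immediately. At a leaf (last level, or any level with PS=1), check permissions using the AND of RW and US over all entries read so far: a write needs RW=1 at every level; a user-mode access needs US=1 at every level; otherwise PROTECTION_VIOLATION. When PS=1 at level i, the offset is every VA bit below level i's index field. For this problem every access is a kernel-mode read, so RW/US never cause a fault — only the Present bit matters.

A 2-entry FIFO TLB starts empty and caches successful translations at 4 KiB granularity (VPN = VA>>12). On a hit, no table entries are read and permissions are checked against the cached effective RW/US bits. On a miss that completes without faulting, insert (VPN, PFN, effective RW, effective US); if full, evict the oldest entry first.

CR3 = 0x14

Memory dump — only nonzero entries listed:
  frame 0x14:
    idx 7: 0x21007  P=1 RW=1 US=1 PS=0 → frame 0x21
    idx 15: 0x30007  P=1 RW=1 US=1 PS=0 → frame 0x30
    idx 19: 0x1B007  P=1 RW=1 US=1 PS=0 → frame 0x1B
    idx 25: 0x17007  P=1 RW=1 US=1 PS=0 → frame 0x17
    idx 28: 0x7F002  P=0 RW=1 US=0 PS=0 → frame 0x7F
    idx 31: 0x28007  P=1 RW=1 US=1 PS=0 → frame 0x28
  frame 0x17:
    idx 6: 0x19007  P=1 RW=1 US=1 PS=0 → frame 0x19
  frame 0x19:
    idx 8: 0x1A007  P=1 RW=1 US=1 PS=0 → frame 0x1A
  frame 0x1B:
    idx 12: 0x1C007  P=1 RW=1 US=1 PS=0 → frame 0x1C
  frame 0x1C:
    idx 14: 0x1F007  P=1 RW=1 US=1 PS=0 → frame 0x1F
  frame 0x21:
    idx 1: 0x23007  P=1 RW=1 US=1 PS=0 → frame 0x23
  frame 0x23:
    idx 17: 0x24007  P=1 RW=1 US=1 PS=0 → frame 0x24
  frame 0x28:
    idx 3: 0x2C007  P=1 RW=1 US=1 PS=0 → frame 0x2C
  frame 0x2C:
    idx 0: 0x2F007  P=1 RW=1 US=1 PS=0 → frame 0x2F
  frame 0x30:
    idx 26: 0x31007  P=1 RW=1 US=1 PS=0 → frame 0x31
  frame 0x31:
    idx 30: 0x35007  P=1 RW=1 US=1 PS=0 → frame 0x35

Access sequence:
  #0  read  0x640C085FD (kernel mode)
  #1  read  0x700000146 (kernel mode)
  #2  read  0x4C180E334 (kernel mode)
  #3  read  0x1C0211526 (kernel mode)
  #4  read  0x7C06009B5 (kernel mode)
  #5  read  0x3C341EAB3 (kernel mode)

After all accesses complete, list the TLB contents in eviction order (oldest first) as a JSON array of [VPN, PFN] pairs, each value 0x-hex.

Per-access translation:
#0 VA=0x640C085FD (r,kernel):
  lvl0: tbl 0x14, slot 25 ⇒ 0x17007 (P1/RW1/US1/PS0)
  lvl1: tbl 0x17, slot 6 ⇒ 0x19007 (P1/RW1/US1/PS0)
  lvl2: tbl 0x19, slot 8 ⇒ 0x1A007 (P1/RW1/US1/PS0)
  ⇒ phys 0x1A5FD  [3 reads]
#1 VA=0x700000146 (r,kernel):
  lvl0: tbl 0x14, slot 28 ⇒ 0x7F002 (P0/RW1/US0/PS0)
  → PAGE_NOT_PRESENT  (1 entries read)
#2 VA=0x4C180E334 (r,kernel):
  lvl0: tbl 0x14, slot 19 ⇒ 0x1B007 (P1/RW1/US1/PS0)
  lvl1: tbl 0x1B, slot 12 ⇒ 0x1C007 (P1/RW1/US1/PS0)
  lvl2: tbl 0x1C, slot 14 ⇒ 0x1F007 (P1/RW1/US1/PS0)
  ⇒ phys 0x1F334  [3 reads]
#3 VA=0x1C0211526 (r,kernel):
  lvl0: tbl 0x14, slot 7 ⇒ 0x21007 (P1/RW1/US1/PS0)
  lvl1: tbl 0x21, slot 1 ⇒ 0x23007 (P1/RW1/US1/PS0)
  lvl2: tbl 0x23, slot 17 ⇒ 0x24007 (P1/RW1/US1/PS0)
  ⇒ phys 0x24526  [3 reads]
#4 VA=0x7C06009B5 (r,kernel):
  lvl0: tbl 0x14, slot 31 ⇒ 0x28007 (P1/RW1/US1/PS0)
  lvl1: tbl 0x28, slot 3 ⇒ 0x2C007 (P1/RW1/US1/PS0)
  lvl2: tbl 0x2C, slot 0 ⇒ 0x2F007 (P1/RW1/US1/PS0)
  ⇒ phys 0x2F9B5  [3 reads]
#5 VA=0x3C341EAB3 (r,kernel):
  lvl0: tbl 0x14, slot 15 ⇒ 0x30007 (P1/RW1/US1/PS0)
  lvl1: tbl 0x30, slot 26 ⇒ 0x31007 (P1/RW1/US1/PS0)
  lvl2: tbl 0x31, slot 30 ⇒ 0x35007 (P1/RW1/US1/PS0)
  ⇒ phys 0x35AB3  [3 reads]

TLB: [["0x7C0600", "0x2F"], ["0x3C341E", "0x35"]]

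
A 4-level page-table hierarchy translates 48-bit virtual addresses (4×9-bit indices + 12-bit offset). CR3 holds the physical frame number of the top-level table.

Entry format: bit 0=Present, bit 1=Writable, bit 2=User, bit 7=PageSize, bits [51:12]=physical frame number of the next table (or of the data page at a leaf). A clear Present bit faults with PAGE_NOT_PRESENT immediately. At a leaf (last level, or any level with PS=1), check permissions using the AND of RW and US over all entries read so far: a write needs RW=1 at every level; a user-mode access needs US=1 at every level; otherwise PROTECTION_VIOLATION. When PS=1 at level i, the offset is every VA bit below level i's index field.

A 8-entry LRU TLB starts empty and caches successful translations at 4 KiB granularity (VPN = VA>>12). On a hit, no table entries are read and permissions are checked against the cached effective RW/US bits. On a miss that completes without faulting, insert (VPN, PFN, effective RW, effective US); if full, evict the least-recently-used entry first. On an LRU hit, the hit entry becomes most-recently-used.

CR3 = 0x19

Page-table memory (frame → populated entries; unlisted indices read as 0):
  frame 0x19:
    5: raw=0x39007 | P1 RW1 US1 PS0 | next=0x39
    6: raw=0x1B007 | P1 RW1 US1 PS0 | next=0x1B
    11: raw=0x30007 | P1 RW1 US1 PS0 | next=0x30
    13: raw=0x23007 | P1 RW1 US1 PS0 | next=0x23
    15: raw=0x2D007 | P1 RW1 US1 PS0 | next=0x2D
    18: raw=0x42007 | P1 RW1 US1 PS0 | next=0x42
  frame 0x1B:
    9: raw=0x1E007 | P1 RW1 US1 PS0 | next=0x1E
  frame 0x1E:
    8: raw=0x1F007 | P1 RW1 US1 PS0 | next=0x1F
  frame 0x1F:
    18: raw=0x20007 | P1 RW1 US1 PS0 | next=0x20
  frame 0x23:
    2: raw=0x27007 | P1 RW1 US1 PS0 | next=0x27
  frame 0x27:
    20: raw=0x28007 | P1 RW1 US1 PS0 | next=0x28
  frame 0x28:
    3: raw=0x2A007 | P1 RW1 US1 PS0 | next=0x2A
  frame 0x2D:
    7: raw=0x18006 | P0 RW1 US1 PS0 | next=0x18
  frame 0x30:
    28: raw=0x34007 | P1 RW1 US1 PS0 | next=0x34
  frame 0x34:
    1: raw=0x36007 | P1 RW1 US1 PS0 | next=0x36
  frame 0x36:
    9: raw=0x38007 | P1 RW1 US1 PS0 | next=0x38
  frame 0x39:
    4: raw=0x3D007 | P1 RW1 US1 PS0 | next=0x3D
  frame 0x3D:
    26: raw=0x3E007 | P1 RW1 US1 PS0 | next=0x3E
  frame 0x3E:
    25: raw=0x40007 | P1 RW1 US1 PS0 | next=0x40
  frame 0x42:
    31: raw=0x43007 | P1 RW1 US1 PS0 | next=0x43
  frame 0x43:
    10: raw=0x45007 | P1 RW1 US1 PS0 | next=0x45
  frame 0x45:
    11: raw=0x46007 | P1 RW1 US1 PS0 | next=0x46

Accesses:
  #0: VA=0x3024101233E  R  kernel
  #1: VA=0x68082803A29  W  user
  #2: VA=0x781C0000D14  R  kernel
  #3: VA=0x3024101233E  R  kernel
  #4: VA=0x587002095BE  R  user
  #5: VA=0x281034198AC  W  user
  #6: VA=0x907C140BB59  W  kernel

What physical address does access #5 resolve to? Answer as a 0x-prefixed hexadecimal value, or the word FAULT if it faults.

Per-access translation:
#0 VA=0x3024101233E (r,kernel):
  [0] read 0x19 idx=6: raw=0x1B007 flags P=1 W=1 U=1 S=0
  [1] read 0x1B idx=9: raw=0x1E007 flags P=1 W=1 U=1 S=0
  [2] read 0x1E idx=8: raw=0x1F007 flags P=1 W=1 U=1 S=0
  [3] read 0x1F idx=18: raw=0x20007 flags P=1 W=1 U=1 S=0
  ⇒ phys 0x2033E  [4 reads]
#1 VA=0x68082803A29 (w,user):
  [0] read 0x19 idx=13: raw=0x23007 flags P=1 W=1 U=1 S=0
  [1] read 0x23 idx=2: raw=0x27007 flags P=1 W=1 U=1 S=0
  [2] read 0x27 idx=20: raw=0x28007 flags P=1 W=1 U=1 S=0
  [3] read 0x28 idx=3: raw=0x2A007 flags P=1 W=1 U=1 S=0
  ⇒ phys 0x2AA29  [4 reads]
#2 VA=0x781C0000D14 (r,kernel):
  [0] read 0x19 idx=15: raw=0x2D007 flags P=1 W=1 U=1 S=0
  [1] read 0x2D idx=7: raw=0x18006 flags P=0 W=1 U=1 S=0
  ✗ PAGE_NOT_PRESENT  [2 reads]
#3 VA=0x3024101233E (r,kernel):
  TLB hit vpn=0x30241012 → PA=0x2033E
#4 VA=0x587002095BE (r,user):
  [0] read 0x19 idx=11: raw=0x30007 flags P=1 W=1 U=1 S=0
  [1] read 0x30 idx=28: raw=0x34007 flags P=1 W=1 U=1 S=0
  [2] read 0x34 idx=1: raw=0x36007 flags P=1 W=1 U=1 S=0
  [3] read 0x36 idx=9: raw=0x38007 flags P=1 W=1 U=1 S=0
  ⇒ phys 0x385BE  [4 reads]
#5 VA=0x281034198AC (w,user):
  [0] read 0x19 idx=5: raw=0x39007 flags P=1 W=1 U=1 S=0
  [1] read 0x39 idx=4: raw=0x3D007 flags P=1 W=1 U=1 S=0
  [2] read 0x3D idx=26: raw=0x3E007 flags P=1 W=1 U=1 S=0
  [3] read 0x3E idx=25: raw=0x40007 flags P=1 W=1 U=1 S=0
  ⇒ phys 0x408AC  [4 reads]
#6 VA=0x907C140BB59 (w,kernel):
  [0] read 0x19 idx=18: raw=0x42007 flags P=1 W=1 U=1 S=0
  [1] read 0x42 idx=31: raw=0x43007 flags P=1 W=1 U=1 S=0
  [2] read 0x43 idx=10: raw=0x45007 flags P=1 W=1 U=1 S=0
  [3] read 0x45 idx=11: raw=0x46007 flags P=1 W=1 U=1 S=0
  ⇒ phys 0x46B59  [4 reads]

Access #5 PA: 0x408AC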